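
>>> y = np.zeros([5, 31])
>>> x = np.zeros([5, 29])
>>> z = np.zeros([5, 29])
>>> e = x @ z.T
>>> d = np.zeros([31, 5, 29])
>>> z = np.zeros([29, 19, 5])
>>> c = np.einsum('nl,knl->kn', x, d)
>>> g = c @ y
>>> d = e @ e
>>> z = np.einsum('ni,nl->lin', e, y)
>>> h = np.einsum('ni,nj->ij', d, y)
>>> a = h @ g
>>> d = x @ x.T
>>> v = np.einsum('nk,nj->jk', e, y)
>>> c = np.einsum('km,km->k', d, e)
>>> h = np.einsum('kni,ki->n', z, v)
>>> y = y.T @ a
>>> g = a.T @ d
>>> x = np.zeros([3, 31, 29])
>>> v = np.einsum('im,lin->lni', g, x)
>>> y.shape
(31, 31)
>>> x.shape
(3, 31, 29)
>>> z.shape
(31, 5, 5)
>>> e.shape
(5, 5)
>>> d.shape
(5, 5)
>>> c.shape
(5,)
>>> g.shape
(31, 5)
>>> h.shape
(5,)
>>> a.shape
(5, 31)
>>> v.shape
(3, 29, 31)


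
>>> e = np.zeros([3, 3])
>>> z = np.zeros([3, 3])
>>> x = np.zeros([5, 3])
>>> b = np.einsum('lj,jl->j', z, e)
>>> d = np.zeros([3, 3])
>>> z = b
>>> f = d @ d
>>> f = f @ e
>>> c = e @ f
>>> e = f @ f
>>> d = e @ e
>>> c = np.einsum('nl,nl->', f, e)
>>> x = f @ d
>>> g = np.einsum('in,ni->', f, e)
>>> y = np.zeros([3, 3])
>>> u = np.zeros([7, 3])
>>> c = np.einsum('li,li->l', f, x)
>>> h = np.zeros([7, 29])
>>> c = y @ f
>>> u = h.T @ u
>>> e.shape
(3, 3)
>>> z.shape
(3,)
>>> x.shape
(3, 3)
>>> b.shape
(3,)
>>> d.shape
(3, 3)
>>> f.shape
(3, 3)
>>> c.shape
(3, 3)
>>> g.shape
()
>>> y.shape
(3, 3)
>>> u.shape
(29, 3)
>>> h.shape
(7, 29)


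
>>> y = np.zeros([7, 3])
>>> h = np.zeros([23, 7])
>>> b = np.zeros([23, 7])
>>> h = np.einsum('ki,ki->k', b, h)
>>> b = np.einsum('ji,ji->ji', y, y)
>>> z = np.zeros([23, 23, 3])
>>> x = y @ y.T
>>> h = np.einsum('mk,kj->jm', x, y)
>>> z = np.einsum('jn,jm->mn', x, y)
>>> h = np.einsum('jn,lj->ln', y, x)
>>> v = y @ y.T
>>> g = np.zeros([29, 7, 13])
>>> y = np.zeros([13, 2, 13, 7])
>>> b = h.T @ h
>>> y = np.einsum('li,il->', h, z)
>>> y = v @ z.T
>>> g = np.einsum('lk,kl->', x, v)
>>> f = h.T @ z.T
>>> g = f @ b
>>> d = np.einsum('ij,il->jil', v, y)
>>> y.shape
(7, 3)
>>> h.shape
(7, 3)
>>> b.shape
(3, 3)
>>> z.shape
(3, 7)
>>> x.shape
(7, 7)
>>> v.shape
(7, 7)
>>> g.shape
(3, 3)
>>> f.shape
(3, 3)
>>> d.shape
(7, 7, 3)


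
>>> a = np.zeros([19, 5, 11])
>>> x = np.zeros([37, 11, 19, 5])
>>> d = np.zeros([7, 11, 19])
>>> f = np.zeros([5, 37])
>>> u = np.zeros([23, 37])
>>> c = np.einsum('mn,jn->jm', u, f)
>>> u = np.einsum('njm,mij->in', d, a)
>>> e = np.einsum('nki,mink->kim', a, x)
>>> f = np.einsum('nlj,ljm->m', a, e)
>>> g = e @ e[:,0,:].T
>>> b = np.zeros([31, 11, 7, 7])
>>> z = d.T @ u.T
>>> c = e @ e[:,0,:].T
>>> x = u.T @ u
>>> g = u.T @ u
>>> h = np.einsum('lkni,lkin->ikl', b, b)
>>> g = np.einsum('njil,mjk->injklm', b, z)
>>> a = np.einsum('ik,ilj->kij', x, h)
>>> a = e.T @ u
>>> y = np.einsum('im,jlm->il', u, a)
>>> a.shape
(37, 11, 7)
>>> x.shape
(7, 7)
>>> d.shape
(7, 11, 19)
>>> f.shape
(37,)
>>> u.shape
(5, 7)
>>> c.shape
(5, 11, 5)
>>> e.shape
(5, 11, 37)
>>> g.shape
(7, 31, 11, 5, 7, 19)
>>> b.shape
(31, 11, 7, 7)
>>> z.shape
(19, 11, 5)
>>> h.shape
(7, 11, 31)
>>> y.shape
(5, 11)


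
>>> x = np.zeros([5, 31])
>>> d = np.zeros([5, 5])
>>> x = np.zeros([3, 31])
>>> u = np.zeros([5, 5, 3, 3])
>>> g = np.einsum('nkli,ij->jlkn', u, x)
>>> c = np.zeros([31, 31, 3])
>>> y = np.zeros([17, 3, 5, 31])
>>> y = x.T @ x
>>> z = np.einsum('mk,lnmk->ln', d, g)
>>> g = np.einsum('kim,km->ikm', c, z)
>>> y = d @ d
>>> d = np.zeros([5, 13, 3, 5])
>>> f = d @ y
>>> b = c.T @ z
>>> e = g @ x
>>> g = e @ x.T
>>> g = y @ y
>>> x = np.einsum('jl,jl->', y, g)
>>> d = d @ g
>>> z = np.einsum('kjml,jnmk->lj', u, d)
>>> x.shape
()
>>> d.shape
(5, 13, 3, 5)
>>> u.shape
(5, 5, 3, 3)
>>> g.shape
(5, 5)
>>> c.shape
(31, 31, 3)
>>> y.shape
(5, 5)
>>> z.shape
(3, 5)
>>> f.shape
(5, 13, 3, 5)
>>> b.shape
(3, 31, 3)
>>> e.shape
(31, 31, 31)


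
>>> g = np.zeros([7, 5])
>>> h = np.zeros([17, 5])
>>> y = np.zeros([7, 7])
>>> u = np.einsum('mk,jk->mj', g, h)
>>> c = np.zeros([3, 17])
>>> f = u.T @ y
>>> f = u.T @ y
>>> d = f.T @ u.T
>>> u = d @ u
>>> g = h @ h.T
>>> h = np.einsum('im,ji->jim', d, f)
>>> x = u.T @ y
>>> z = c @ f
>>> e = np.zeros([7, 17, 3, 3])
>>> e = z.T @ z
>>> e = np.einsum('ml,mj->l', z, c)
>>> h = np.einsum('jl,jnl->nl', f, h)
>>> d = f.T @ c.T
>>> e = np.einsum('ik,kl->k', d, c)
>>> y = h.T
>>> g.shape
(17, 17)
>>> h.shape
(7, 7)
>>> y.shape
(7, 7)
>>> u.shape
(7, 17)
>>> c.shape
(3, 17)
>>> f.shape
(17, 7)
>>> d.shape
(7, 3)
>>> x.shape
(17, 7)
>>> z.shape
(3, 7)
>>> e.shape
(3,)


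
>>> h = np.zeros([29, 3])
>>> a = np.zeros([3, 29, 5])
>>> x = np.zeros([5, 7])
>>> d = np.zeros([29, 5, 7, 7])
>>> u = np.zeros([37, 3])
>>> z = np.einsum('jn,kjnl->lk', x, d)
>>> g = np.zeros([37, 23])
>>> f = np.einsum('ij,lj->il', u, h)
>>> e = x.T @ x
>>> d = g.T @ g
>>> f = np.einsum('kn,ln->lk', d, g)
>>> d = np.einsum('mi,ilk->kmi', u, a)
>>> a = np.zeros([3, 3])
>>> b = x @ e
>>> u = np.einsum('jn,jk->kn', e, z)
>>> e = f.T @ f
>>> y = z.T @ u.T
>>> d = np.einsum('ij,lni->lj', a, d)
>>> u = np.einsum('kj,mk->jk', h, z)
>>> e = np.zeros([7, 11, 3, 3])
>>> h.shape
(29, 3)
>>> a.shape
(3, 3)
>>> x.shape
(5, 7)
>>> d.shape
(5, 3)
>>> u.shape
(3, 29)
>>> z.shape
(7, 29)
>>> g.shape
(37, 23)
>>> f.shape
(37, 23)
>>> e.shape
(7, 11, 3, 3)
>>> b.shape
(5, 7)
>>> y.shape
(29, 29)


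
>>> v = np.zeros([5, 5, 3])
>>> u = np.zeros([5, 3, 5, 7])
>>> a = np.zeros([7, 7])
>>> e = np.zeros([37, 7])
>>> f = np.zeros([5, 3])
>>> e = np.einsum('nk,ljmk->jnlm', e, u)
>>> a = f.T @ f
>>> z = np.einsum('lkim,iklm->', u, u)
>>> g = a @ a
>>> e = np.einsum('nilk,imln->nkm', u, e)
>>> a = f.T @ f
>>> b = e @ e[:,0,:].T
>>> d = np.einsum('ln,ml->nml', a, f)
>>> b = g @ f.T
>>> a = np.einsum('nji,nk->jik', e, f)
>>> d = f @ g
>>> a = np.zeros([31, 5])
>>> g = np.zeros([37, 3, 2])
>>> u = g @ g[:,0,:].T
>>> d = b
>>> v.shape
(5, 5, 3)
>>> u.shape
(37, 3, 37)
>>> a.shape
(31, 5)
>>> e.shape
(5, 7, 37)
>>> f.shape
(5, 3)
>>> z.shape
()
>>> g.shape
(37, 3, 2)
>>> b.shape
(3, 5)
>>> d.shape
(3, 5)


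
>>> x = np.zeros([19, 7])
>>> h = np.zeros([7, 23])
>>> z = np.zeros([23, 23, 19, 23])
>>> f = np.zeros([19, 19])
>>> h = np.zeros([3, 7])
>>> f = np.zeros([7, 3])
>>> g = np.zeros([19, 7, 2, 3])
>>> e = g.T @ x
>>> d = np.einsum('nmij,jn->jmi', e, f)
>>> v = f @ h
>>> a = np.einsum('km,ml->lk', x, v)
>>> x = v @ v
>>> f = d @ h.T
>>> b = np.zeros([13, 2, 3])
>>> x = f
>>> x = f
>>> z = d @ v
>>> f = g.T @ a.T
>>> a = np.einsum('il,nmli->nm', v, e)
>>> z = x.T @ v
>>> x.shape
(7, 2, 3)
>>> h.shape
(3, 7)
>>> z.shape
(3, 2, 7)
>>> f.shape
(3, 2, 7, 7)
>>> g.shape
(19, 7, 2, 3)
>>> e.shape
(3, 2, 7, 7)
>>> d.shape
(7, 2, 7)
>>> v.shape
(7, 7)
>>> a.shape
(3, 2)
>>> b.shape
(13, 2, 3)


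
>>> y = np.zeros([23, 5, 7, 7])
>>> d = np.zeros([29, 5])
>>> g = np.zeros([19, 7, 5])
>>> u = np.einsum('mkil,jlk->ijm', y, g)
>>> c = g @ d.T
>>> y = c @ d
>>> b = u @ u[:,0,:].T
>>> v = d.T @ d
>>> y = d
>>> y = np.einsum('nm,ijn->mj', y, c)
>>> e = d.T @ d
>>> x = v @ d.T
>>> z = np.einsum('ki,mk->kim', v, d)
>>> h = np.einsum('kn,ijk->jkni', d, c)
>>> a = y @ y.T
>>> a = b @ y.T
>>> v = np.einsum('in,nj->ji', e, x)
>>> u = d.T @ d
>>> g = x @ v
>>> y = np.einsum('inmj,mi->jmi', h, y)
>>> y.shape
(19, 5, 7)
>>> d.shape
(29, 5)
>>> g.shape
(5, 5)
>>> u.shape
(5, 5)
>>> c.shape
(19, 7, 29)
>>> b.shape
(7, 19, 7)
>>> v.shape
(29, 5)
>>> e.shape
(5, 5)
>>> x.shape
(5, 29)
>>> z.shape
(5, 5, 29)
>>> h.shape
(7, 29, 5, 19)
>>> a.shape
(7, 19, 5)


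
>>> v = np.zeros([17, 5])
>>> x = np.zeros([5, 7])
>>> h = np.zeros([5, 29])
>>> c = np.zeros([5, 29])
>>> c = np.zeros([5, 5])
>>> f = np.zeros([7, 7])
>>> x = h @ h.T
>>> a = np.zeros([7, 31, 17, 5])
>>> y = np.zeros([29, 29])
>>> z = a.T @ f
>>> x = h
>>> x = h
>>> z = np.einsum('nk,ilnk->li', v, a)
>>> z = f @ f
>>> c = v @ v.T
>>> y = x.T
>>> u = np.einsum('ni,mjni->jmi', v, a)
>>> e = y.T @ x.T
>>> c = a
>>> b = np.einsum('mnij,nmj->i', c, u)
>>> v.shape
(17, 5)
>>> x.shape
(5, 29)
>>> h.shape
(5, 29)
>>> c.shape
(7, 31, 17, 5)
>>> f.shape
(7, 7)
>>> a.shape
(7, 31, 17, 5)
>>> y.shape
(29, 5)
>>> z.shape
(7, 7)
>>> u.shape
(31, 7, 5)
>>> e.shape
(5, 5)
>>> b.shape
(17,)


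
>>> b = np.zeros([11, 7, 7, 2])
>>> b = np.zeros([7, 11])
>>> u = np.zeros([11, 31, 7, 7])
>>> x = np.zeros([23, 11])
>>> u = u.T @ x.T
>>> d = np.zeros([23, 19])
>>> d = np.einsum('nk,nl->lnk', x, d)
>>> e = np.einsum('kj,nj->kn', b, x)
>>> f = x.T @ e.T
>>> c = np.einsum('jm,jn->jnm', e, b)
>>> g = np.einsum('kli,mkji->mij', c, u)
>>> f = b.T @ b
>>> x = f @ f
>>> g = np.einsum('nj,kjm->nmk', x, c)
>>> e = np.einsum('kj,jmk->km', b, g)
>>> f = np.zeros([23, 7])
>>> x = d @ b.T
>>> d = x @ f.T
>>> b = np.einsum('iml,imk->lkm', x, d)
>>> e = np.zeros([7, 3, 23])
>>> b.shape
(7, 23, 23)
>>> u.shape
(7, 7, 31, 23)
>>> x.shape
(19, 23, 7)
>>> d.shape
(19, 23, 23)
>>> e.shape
(7, 3, 23)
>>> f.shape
(23, 7)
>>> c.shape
(7, 11, 23)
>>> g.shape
(11, 23, 7)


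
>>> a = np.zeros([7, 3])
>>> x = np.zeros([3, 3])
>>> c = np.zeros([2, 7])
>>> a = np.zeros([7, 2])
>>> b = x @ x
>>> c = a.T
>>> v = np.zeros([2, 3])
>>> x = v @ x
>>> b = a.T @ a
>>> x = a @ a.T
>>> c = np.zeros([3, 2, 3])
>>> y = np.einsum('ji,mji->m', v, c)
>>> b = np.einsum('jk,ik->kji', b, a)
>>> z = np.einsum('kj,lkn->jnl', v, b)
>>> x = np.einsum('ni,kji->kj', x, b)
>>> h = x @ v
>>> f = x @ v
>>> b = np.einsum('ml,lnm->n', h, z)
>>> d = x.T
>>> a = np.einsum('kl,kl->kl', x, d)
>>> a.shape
(2, 2)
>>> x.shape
(2, 2)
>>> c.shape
(3, 2, 3)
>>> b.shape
(7,)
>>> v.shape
(2, 3)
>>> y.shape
(3,)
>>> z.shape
(3, 7, 2)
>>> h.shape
(2, 3)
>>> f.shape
(2, 3)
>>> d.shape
(2, 2)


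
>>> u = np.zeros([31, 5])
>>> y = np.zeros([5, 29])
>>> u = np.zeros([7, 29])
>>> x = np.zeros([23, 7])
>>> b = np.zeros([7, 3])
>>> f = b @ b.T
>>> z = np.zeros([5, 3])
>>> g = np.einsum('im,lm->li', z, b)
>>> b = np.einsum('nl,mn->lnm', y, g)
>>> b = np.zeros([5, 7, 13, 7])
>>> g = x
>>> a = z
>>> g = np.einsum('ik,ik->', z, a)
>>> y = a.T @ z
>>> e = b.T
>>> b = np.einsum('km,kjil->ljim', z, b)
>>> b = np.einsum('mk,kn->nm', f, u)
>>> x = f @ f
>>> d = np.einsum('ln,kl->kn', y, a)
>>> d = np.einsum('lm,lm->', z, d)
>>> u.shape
(7, 29)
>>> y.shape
(3, 3)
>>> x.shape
(7, 7)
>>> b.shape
(29, 7)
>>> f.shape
(7, 7)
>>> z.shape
(5, 3)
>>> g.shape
()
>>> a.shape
(5, 3)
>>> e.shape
(7, 13, 7, 5)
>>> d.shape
()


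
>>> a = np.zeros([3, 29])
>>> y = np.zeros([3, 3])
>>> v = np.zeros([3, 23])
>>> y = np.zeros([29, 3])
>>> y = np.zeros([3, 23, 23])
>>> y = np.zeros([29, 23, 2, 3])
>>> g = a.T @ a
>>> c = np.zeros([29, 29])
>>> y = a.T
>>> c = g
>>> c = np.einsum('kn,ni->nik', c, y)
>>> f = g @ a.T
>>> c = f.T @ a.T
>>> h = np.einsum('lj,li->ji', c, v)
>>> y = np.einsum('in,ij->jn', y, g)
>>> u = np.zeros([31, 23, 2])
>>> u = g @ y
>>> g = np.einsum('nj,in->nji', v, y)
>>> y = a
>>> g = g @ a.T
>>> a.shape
(3, 29)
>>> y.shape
(3, 29)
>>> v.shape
(3, 23)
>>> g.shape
(3, 23, 3)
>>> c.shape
(3, 3)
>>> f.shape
(29, 3)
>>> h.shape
(3, 23)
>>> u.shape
(29, 3)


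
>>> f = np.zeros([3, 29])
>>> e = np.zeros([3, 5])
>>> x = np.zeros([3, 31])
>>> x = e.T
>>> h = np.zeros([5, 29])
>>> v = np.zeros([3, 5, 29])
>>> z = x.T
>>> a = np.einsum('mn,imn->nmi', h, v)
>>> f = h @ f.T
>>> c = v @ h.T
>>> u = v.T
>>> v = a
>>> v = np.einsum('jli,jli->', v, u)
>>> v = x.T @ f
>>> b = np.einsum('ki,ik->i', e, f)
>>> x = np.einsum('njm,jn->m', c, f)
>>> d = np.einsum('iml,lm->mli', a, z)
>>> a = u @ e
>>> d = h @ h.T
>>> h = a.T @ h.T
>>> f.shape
(5, 3)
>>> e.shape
(3, 5)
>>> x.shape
(5,)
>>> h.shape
(5, 5, 5)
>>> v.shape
(3, 3)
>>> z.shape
(3, 5)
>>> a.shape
(29, 5, 5)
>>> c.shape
(3, 5, 5)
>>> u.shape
(29, 5, 3)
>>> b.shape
(5,)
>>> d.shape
(5, 5)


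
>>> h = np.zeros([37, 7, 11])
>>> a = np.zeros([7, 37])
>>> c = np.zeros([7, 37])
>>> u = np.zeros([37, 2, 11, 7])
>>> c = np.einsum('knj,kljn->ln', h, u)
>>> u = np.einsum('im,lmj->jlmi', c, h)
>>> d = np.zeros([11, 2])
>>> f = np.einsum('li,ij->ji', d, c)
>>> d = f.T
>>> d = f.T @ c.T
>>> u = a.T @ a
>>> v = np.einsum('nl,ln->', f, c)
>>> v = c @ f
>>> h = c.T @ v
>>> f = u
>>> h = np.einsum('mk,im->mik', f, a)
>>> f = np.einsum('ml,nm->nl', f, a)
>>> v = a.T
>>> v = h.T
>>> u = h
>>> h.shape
(37, 7, 37)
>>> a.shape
(7, 37)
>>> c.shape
(2, 7)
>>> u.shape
(37, 7, 37)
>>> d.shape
(2, 2)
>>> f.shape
(7, 37)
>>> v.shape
(37, 7, 37)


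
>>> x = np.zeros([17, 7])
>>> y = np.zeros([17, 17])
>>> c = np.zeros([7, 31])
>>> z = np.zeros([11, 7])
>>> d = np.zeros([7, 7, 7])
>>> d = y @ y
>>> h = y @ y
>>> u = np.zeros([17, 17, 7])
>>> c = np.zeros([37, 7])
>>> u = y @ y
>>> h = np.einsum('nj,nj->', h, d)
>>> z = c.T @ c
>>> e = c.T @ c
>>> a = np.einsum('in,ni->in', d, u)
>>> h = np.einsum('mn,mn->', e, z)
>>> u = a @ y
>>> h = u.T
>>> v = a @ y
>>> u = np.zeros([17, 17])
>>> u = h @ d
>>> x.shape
(17, 7)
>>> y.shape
(17, 17)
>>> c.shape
(37, 7)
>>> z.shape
(7, 7)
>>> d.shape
(17, 17)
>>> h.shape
(17, 17)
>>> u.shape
(17, 17)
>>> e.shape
(7, 7)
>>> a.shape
(17, 17)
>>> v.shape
(17, 17)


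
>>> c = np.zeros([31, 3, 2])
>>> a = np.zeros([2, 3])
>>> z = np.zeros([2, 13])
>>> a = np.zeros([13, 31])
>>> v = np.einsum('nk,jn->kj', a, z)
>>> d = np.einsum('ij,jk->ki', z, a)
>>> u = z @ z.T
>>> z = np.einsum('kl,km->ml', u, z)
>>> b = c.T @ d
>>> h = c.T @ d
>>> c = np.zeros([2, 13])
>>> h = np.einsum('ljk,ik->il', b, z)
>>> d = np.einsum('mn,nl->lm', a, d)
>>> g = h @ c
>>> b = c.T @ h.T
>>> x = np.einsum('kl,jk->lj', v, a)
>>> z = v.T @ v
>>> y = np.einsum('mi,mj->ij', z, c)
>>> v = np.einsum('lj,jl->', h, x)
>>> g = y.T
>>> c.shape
(2, 13)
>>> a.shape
(13, 31)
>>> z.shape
(2, 2)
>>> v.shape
()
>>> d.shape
(2, 13)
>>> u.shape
(2, 2)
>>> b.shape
(13, 13)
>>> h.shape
(13, 2)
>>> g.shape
(13, 2)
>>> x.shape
(2, 13)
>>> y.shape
(2, 13)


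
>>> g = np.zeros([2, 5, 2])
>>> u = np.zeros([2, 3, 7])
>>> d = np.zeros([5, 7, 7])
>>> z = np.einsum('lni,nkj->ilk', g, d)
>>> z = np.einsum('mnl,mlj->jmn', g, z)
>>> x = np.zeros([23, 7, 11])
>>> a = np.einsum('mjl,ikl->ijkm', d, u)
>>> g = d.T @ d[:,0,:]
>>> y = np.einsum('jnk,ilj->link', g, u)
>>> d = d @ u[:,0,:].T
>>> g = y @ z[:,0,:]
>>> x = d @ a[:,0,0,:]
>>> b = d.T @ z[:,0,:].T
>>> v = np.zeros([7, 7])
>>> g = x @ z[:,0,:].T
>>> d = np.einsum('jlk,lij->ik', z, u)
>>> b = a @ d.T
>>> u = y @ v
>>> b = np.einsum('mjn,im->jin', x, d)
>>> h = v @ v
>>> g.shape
(5, 7, 7)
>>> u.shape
(3, 2, 7, 7)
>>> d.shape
(3, 5)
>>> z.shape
(7, 2, 5)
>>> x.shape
(5, 7, 5)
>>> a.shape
(2, 7, 3, 5)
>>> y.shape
(3, 2, 7, 7)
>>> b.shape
(7, 3, 5)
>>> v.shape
(7, 7)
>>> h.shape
(7, 7)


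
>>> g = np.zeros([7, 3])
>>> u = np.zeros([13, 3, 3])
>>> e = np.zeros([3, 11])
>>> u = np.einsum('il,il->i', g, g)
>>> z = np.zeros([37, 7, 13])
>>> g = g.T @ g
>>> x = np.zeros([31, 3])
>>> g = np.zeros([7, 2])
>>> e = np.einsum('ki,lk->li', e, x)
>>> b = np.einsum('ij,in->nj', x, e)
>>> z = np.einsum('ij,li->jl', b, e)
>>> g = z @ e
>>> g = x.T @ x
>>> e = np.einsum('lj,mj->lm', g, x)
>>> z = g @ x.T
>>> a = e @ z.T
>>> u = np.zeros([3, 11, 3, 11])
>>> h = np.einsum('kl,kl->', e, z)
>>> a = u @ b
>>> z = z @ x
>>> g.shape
(3, 3)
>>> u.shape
(3, 11, 3, 11)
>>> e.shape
(3, 31)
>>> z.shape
(3, 3)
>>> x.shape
(31, 3)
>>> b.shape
(11, 3)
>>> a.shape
(3, 11, 3, 3)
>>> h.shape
()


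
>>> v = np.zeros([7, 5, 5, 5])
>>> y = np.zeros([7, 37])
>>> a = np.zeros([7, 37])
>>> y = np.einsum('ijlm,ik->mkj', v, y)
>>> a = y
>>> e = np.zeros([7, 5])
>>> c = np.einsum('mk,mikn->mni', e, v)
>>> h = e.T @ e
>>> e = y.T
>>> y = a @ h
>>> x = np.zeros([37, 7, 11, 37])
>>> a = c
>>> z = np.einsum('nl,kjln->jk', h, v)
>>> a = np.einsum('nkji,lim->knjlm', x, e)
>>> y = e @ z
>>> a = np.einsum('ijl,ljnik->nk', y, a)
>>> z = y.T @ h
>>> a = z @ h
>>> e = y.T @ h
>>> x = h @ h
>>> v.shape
(7, 5, 5, 5)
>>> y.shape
(5, 37, 7)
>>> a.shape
(7, 37, 5)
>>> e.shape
(7, 37, 5)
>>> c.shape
(7, 5, 5)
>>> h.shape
(5, 5)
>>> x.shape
(5, 5)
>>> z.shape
(7, 37, 5)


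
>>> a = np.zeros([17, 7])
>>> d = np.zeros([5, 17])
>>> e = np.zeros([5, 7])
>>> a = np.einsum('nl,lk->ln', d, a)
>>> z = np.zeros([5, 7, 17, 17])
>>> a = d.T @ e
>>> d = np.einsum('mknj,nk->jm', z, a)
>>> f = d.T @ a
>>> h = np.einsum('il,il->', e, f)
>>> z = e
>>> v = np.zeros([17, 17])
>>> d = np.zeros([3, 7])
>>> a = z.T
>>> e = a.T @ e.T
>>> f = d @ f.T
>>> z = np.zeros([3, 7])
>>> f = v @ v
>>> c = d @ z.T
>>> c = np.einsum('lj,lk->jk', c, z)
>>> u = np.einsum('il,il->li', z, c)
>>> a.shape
(7, 5)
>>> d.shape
(3, 7)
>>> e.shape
(5, 5)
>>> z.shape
(3, 7)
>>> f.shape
(17, 17)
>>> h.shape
()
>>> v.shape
(17, 17)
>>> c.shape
(3, 7)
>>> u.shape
(7, 3)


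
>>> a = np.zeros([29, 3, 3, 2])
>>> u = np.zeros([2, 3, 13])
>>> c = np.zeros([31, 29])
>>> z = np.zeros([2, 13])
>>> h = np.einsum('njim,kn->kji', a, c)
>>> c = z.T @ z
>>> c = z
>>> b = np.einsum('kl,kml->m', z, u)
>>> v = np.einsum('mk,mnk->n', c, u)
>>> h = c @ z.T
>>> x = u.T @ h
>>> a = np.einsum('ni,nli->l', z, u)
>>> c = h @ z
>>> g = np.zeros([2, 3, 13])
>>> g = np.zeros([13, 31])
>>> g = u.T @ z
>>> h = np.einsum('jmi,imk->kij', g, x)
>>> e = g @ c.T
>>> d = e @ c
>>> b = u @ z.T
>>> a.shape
(3,)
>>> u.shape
(2, 3, 13)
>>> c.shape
(2, 13)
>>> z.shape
(2, 13)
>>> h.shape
(2, 13, 13)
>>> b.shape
(2, 3, 2)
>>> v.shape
(3,)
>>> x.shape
(13, 3, 2)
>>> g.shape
(13, 3, 13)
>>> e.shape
(13, 3, 2)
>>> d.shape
(13, 3, 13)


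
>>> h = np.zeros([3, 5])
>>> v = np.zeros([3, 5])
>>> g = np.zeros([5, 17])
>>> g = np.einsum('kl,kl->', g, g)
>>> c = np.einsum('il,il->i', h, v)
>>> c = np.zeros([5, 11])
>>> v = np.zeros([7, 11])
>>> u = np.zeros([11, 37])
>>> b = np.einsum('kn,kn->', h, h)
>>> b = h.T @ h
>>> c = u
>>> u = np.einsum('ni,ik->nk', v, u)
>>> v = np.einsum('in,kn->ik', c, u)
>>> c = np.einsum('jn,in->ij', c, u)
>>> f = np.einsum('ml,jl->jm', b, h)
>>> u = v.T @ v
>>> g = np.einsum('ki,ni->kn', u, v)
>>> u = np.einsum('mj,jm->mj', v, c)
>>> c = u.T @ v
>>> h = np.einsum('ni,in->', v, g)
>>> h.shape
()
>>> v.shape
(11, 7)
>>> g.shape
(7, 11)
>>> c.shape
(7, 7)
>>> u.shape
(11, 7)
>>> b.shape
(5, 5)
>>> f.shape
(3, 5)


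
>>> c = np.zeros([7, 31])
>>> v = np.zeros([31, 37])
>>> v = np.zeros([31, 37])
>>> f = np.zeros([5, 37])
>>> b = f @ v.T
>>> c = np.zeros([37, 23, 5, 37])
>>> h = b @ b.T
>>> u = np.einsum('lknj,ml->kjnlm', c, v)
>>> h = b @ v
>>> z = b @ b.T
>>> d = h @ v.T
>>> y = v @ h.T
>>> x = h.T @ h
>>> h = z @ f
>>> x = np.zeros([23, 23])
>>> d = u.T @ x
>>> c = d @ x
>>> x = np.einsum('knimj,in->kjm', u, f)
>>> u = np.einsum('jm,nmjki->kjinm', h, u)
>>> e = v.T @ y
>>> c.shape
(31, 37, 5, 37, 23)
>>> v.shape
(31, 37)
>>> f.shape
(5, 37)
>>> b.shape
(5, 31)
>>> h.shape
(5, 37)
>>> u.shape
(37, 5, 31, 23, 37)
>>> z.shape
(5, 5)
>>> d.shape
(31, 37, 5, 37, 23)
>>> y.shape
(31, 5)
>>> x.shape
(23, 31, 37)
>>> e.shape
(37, 5)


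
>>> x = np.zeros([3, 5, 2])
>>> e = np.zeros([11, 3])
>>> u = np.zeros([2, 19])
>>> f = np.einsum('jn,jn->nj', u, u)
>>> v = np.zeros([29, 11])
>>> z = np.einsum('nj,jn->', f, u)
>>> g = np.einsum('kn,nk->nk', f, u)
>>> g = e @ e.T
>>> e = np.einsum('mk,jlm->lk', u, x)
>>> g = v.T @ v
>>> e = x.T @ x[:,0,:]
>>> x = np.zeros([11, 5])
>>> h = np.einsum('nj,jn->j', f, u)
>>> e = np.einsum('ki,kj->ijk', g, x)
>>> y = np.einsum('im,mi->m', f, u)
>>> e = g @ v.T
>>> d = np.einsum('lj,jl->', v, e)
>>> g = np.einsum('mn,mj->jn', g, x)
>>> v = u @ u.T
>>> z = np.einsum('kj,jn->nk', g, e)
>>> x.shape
(11, 5)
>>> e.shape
(11, 29)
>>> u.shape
(2, 19)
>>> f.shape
(19, 2)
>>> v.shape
(2, 2)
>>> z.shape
(29, 5)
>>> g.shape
(5, 11)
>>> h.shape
(2,)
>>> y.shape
(2,)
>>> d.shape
()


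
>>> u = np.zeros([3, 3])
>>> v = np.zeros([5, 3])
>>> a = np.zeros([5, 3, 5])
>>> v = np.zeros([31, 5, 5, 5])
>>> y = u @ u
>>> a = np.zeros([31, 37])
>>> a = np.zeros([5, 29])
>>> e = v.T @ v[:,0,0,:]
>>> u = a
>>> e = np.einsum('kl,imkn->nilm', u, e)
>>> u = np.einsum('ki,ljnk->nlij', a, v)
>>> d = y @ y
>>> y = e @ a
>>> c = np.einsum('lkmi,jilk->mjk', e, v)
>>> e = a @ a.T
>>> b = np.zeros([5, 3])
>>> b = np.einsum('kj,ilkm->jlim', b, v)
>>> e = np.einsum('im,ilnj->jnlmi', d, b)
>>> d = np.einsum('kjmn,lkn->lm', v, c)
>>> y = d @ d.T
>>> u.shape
(5, 31, 29, 5)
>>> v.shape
(31, 5, 5, 5)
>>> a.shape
(5, 29)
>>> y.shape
(29, 29)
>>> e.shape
(5, 31, 5, 3, 3)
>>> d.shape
(29, 5)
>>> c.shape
(29, 31, 5)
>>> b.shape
(3, 5, 31, 5)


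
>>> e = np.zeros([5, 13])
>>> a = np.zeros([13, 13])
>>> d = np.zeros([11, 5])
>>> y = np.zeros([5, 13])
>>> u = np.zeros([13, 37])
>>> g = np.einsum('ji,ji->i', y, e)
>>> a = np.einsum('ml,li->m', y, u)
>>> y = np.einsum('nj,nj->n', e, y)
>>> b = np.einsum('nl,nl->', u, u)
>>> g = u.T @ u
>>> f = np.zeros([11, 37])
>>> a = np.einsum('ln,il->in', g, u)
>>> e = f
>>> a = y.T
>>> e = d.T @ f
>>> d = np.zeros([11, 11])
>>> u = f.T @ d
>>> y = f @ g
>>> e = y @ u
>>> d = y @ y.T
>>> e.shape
(11, 11)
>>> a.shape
(5,)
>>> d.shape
(11, 11)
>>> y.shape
(11, 37)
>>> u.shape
(37, 11)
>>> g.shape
(37, 37)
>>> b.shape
()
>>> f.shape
(11, 37)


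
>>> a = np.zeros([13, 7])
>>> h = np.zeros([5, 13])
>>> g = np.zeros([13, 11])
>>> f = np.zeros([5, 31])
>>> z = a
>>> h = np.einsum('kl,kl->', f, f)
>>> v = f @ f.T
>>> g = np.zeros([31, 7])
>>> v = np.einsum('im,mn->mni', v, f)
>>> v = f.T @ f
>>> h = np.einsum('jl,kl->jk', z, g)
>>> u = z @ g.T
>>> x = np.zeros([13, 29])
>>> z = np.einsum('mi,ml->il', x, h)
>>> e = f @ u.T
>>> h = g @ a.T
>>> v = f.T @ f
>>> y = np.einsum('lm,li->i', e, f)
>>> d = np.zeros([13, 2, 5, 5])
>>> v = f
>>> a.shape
(13, 7)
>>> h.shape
(31, 13)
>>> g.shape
(31, 7)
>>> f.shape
(5, 31)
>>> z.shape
(29, 31)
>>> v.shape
(5, 31)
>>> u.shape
(13, 31)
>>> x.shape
(13, 29)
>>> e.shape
(5, 13)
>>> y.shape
(31,)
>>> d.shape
(13, 2, 5, 5)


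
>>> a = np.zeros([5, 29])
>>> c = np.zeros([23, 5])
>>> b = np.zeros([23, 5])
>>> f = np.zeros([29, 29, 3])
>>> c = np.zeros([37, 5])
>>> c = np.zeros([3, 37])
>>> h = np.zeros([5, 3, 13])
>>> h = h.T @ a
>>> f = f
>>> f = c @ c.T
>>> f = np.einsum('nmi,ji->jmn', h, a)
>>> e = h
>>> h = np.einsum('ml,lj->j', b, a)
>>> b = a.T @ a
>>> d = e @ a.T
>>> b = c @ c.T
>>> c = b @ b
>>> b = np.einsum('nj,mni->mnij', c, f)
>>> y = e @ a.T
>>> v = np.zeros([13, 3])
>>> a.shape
(5, 29)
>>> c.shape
(3, 3)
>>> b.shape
(5, 3, 13, 3)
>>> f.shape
(5, 3, 13)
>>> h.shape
(29,)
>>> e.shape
(13, 3, 29)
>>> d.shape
(13, 3, 5)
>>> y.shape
(13, 3, 5)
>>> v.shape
(13, 3)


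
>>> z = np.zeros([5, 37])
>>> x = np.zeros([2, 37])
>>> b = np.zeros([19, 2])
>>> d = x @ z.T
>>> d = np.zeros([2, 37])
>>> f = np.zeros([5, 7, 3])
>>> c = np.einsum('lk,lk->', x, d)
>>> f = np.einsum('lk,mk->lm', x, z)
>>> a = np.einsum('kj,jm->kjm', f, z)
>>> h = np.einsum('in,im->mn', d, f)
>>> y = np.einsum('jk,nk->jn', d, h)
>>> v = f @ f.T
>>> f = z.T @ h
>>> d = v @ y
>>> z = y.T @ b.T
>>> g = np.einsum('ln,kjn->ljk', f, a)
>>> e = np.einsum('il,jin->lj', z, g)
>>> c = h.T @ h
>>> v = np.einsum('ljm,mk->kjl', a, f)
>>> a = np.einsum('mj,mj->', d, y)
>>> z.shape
(5, 19)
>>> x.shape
(2, 37)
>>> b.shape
(19, 2)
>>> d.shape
(2, 5)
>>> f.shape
(37, 37)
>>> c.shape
(37, 37)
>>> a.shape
()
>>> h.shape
(5, 37)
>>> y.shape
(2, 5)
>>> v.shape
(37, 5, 2)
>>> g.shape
(37, 5, 2)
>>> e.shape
(19, 37)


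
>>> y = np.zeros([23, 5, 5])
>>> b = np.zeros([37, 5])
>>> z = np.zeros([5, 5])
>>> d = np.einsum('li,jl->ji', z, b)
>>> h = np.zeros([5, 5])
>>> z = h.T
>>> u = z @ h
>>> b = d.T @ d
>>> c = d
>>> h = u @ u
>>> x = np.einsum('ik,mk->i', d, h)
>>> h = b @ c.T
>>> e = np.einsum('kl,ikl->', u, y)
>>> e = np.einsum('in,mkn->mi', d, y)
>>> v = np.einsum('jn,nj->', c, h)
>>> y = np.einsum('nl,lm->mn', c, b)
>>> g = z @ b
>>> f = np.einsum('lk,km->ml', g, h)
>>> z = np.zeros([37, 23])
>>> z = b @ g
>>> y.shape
(5, 37)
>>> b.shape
(5, 5)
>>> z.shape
(5, 5)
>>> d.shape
(37, 5)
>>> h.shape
(5, 37)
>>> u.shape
(5, 5)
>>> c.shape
(37, 5)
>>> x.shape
(37,)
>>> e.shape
(23, 37)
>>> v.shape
()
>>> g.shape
(5, 5)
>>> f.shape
(37, 5)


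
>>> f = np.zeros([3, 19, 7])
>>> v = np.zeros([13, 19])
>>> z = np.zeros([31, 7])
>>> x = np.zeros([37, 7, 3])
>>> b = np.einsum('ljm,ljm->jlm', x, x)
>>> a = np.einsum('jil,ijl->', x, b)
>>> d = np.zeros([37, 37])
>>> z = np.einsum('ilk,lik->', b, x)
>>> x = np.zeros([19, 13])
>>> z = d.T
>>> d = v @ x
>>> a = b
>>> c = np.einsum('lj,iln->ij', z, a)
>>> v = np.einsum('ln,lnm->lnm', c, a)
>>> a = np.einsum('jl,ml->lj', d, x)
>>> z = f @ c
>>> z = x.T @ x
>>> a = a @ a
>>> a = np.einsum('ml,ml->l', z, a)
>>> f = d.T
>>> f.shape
(13, 13)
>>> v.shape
(7, 37, 3)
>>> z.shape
(13, 13)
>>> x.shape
(19, 13)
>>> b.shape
(7, 37, 3)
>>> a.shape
(13,)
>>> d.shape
(13, 13)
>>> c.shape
(7, 37)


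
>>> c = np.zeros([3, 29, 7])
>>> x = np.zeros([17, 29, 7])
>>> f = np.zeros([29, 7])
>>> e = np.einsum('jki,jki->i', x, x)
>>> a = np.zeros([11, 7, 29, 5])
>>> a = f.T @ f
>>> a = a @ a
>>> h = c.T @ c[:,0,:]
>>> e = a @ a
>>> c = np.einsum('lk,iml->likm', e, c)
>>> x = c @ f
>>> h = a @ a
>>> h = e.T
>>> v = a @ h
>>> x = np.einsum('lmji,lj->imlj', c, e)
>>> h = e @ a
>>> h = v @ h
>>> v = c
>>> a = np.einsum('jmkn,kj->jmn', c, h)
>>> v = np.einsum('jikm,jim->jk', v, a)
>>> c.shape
(7, 3, 7, 29)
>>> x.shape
(29, 3, 7, 7)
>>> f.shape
(29, 7)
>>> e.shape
(7, 7)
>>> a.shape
(7, 3, 29)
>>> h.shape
(7, 7)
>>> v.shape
(7, 7)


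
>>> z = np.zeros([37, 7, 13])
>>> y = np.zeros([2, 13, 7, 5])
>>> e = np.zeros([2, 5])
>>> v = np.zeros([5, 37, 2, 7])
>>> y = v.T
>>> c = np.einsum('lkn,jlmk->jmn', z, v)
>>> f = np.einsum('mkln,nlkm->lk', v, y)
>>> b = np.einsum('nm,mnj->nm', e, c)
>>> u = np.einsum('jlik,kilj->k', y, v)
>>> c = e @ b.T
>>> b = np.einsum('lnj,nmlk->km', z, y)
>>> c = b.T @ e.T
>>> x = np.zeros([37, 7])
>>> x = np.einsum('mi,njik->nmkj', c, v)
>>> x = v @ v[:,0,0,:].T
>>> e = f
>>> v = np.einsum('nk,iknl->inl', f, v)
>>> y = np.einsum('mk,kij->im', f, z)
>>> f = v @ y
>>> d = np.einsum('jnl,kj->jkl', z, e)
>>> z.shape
(37, 7, 13)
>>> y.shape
(7, 2)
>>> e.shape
(2, 37)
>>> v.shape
(5, 2, 7)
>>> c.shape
(2, 2)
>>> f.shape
(5, 2, 2)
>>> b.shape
(5, 2)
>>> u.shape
(5,)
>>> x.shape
(5, 37, 2, 5)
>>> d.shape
(37, 2, 13)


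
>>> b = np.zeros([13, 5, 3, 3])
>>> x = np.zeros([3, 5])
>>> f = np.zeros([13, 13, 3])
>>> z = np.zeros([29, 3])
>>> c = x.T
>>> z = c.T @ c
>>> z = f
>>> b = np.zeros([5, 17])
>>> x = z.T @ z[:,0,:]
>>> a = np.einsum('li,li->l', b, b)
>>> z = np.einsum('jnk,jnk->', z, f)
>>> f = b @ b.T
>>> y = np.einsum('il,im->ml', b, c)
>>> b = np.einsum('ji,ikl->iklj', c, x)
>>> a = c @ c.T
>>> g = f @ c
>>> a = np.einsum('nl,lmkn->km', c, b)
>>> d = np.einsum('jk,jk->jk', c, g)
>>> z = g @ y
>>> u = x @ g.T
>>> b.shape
(3, 13, 3, 5)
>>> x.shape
(3, 13, 3)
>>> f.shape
(5, 5)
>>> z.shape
(5, 17)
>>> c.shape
(5, 3)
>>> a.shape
(3, 13)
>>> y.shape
(3, 17)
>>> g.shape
(5, 3)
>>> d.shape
(5, 3)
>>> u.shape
(3, 13, 5)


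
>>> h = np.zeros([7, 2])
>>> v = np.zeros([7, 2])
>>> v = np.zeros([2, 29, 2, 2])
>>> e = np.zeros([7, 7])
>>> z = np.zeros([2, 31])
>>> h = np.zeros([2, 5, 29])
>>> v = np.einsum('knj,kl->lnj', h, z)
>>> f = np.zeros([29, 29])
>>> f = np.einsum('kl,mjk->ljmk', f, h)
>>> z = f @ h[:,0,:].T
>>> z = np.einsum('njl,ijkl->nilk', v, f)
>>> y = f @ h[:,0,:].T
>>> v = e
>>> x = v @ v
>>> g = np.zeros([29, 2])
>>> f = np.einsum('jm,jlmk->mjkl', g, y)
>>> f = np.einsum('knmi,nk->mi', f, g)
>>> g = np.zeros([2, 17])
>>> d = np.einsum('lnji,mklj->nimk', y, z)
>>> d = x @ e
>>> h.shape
(2, 5, 29)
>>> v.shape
(7, 7)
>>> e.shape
(7, 7)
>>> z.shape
(31, 29, 29, 2)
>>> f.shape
(2, 5)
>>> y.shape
(29, 5, 2, 2)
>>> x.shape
(7, 7)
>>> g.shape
(2, 17)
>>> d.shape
(7, 7)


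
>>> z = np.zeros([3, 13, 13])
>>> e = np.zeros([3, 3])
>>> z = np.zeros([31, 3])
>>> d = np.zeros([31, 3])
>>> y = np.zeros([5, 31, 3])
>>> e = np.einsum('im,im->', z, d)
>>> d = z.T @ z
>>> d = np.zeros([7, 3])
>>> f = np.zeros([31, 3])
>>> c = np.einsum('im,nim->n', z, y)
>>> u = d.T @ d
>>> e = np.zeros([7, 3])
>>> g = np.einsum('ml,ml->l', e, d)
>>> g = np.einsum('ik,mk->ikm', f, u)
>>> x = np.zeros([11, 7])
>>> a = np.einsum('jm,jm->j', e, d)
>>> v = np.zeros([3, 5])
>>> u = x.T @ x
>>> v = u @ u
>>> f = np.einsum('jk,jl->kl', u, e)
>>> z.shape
(31, 3)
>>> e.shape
(7, 3)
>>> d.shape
(7, 3)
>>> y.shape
(5, 31, 3)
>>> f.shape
(7, 3)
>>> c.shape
(5,)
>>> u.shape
(7, 7)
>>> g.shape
(31, 3, 3)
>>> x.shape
(11, 7)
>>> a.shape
(7,)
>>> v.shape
(7, 7)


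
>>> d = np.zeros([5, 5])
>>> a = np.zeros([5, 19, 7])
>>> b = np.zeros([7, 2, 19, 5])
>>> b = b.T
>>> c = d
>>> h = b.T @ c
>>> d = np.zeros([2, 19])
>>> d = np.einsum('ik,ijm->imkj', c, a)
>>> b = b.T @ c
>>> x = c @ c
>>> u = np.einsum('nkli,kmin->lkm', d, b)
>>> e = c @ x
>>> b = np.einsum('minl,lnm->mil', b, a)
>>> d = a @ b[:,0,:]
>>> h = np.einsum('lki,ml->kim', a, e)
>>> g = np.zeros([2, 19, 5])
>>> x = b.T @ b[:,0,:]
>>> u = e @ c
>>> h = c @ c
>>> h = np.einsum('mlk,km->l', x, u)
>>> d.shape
(5, 19, 5)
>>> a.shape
(5, 19, 7)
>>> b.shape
(7, 2, 5)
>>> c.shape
(5, 5)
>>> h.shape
(2,)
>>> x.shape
(5, 2, 5)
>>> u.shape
(5, 5)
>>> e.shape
(5, 5)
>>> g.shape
(2, 19, 5)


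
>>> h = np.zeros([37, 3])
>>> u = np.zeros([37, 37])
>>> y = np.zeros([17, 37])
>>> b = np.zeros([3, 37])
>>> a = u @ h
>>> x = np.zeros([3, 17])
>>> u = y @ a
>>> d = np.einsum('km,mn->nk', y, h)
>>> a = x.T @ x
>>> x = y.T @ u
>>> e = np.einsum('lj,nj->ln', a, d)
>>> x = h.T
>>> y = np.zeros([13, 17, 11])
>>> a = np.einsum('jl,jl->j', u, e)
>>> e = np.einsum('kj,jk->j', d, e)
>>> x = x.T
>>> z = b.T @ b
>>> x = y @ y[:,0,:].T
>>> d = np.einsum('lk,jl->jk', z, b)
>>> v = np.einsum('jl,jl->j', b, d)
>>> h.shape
(37, 3)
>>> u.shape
(17, 3)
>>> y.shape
(13, 17, 11)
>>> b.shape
(3, 37)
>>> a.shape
(17,)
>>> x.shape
(13, 17, 13)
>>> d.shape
(3, 37)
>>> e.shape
(17,)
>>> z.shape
(37, 37)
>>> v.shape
(3,)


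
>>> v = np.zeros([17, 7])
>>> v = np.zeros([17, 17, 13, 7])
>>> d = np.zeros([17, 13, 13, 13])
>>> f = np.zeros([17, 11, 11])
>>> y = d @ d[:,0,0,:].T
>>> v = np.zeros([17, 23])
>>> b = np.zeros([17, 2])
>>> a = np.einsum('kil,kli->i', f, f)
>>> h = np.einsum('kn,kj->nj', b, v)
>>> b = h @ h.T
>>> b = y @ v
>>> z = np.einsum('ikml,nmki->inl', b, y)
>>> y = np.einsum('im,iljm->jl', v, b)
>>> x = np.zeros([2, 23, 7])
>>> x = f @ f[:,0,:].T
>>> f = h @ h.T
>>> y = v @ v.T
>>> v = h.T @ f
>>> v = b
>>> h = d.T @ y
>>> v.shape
(17, 13, 13, 23)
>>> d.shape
(17, 13, 13, 13)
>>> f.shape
(2, 2)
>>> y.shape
(17, 17)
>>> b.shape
(17, 13, 13, 23)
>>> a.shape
(11,)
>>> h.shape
(13, 13, 13, 17)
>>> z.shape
(17, 17, 23)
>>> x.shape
(17, 11, 17)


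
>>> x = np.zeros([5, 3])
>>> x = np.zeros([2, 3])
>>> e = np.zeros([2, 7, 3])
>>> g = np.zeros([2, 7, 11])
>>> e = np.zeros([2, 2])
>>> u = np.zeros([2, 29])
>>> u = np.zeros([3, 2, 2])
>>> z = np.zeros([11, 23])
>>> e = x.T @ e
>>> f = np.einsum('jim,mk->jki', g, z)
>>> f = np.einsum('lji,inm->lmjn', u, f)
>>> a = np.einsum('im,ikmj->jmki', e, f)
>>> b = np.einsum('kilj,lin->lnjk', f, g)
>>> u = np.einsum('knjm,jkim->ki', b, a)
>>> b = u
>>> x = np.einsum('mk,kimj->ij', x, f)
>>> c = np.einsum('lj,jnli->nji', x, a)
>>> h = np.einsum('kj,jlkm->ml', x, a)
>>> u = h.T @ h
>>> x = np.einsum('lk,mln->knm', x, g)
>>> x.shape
(23, 11, 2)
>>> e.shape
(3, 2)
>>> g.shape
(2, 7, 11)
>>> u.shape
(2, 2)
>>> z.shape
(11, 23)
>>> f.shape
(3, 7, 2, 23)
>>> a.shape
(23, 2, 7, 3)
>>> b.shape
(2, 7)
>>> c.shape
(2, 23, 3)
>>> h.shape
(3, 2)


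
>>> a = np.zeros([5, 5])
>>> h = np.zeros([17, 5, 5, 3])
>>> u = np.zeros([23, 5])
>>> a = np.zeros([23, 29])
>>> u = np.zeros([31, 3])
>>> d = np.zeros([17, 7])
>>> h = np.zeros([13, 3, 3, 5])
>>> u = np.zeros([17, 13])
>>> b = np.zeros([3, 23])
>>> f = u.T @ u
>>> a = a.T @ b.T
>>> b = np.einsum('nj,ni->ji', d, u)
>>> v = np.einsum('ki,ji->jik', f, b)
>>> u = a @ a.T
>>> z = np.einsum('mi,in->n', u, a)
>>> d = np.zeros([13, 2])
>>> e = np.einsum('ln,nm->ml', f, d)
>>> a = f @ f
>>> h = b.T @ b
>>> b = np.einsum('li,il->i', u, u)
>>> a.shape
(13, 13)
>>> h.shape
(13, 13)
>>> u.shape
(29, 29)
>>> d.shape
(13, 2)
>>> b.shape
(29,)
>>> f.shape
(13, 13)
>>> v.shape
(7, 13, 13)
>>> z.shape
(3,)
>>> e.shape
(2, 13)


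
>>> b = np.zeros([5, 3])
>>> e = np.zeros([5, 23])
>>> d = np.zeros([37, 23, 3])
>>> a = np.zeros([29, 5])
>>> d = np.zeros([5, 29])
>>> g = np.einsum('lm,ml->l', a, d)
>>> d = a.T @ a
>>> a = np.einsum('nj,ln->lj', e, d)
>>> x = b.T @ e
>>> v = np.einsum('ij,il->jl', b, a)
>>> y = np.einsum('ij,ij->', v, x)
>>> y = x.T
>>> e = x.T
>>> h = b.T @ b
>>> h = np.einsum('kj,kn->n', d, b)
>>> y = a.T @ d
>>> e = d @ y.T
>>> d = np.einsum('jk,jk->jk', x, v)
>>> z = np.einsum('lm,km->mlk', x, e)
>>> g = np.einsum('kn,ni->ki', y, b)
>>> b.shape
(5, 3)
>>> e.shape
(5, 23)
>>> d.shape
(3, 23)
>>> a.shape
(5, 23)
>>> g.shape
(23, 3)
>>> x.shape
(3, 23)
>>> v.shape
(3, 23)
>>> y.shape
(23, 5)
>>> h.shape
(3,)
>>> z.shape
(23, 3, 5)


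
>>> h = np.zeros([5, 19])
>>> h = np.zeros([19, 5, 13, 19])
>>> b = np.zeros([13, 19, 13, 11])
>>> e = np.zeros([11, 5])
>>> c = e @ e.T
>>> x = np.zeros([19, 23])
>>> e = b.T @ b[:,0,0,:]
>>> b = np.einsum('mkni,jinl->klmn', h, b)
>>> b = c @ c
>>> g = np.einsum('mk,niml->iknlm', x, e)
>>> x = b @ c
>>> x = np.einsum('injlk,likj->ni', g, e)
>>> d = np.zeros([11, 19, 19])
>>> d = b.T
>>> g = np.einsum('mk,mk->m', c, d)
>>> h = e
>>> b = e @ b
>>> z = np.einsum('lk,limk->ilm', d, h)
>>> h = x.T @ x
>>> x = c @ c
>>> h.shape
(13, 13)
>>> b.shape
(11, 13, 19, 11)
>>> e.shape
(11, 13, 19, 11)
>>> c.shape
(11, 11)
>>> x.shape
(11, 11)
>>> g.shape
(11,)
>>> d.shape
(11, 11)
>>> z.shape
(13, 11, 19)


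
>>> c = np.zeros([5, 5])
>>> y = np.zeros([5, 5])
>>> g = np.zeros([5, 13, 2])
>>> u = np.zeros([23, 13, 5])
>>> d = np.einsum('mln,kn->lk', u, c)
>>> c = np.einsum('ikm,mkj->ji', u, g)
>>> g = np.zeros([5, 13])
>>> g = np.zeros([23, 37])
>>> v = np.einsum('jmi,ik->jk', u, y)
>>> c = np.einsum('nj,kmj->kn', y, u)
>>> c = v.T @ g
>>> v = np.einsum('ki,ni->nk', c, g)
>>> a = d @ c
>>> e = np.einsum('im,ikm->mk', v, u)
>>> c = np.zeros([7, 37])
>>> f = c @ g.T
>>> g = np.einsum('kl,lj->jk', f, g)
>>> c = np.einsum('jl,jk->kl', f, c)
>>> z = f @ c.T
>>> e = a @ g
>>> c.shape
(37, 23)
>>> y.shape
(5, 5)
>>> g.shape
(37, 7)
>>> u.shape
(23, 13, 5)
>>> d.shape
(13, 5)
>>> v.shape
(23, 5)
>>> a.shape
(13, 37)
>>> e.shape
(13, 7)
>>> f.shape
(7, 23)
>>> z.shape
(7, 37)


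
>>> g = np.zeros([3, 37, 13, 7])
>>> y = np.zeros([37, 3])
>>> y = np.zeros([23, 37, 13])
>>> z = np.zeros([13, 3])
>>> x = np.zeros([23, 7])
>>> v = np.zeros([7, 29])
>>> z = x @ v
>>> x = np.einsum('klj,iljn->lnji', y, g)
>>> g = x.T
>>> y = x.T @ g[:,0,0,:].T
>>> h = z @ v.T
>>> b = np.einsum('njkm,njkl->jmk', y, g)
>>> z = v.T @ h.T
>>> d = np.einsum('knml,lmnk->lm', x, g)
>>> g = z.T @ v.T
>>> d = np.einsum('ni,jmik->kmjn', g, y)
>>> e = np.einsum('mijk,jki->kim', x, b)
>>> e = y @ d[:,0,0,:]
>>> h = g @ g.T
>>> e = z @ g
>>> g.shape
(23, 7)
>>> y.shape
(3, 13, 7, 3)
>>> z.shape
(29, 23)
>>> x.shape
(37, 7, 13, 3)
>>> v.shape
(7, 29)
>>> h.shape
(23, 23)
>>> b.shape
(13, 3, 7)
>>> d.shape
(3, 13, 3, 23)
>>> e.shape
(29, 7)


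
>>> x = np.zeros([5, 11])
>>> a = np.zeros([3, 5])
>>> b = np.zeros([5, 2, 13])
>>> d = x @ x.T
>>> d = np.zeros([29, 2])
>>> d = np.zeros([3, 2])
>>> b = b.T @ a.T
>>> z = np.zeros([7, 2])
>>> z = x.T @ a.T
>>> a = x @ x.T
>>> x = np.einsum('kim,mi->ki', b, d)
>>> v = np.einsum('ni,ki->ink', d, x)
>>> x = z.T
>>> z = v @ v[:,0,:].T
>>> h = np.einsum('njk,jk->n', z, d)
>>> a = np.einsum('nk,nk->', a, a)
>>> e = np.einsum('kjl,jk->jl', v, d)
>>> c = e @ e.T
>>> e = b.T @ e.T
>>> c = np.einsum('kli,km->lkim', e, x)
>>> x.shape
(3, 11)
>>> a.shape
()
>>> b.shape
(13, 2, 3)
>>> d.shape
(3, 2)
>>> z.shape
(2, 3, 2)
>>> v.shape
(2, 3, 13)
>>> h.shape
(2,)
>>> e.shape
(3, 2, 3)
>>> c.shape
(2, 3, 3, 11)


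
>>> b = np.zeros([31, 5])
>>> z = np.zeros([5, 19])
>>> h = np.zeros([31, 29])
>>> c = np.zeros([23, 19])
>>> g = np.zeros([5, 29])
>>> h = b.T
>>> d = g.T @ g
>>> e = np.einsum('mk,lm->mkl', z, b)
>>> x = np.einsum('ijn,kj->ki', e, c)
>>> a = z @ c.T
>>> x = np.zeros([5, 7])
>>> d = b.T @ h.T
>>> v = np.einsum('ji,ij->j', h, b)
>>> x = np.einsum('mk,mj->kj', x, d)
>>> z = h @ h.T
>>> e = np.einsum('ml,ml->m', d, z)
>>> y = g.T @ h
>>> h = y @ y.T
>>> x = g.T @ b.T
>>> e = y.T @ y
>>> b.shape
(31, 5)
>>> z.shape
(5, 5)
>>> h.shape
(29, 29)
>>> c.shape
(23, 19)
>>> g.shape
(5, 29)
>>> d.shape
(5, 5)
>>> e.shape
(31, 31)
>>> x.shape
(29, 31)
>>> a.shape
(5, 23)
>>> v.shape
(5,)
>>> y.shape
(29, 31)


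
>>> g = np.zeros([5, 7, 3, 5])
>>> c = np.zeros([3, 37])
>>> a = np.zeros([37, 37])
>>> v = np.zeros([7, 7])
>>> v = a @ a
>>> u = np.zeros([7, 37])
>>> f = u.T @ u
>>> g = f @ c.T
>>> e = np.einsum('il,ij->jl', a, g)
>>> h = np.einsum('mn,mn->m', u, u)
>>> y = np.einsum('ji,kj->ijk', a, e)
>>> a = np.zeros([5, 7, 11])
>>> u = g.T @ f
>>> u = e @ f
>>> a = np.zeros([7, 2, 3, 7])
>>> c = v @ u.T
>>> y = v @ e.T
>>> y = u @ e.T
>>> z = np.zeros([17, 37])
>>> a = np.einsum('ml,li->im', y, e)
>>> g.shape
(37, 3)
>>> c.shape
(37, 3)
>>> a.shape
(37, 3)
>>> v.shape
(37, 37)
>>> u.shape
(3, 37)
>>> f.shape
(37, 37)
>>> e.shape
(3, 37)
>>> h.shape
(7,)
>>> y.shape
(3, 3)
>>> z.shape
(17, 37)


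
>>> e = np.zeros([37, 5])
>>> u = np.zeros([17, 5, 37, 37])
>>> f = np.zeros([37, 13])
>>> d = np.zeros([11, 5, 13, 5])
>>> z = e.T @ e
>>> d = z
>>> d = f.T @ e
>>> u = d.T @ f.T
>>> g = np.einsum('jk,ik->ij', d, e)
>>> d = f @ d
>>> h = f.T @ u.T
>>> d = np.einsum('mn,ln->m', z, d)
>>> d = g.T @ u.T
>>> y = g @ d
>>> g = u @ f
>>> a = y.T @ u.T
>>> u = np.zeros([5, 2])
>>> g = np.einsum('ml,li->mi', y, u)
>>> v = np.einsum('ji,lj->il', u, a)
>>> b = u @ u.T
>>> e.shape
(37, 5)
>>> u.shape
(5, 2)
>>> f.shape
(37, 13)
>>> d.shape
(13, 5)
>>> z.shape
(5, 5)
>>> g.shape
(37, 2)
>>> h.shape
(13, 5)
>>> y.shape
(37, 5)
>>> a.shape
(5, 5)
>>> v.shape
(2, 5)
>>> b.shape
(5, 5)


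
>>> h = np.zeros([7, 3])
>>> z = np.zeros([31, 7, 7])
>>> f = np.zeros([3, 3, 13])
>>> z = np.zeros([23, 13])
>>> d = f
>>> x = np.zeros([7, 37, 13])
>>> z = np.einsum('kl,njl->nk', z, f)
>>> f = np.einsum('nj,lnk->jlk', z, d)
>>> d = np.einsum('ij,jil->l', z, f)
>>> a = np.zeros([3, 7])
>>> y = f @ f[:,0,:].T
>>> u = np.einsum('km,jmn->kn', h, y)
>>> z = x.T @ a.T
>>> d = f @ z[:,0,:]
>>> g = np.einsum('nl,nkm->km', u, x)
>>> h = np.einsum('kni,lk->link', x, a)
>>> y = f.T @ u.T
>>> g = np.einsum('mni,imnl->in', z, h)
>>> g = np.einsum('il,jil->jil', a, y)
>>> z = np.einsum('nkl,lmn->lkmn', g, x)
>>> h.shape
(3, 13, 37, 7)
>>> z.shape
(7, 3, 37, 13)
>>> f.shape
(23, 3, 13)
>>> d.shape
(23, 3, 3)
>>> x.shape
(7, 37, 13)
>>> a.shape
(3, 7)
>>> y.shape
(13, 3, 7)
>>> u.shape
(7, 23)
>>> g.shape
(13, 3, 7)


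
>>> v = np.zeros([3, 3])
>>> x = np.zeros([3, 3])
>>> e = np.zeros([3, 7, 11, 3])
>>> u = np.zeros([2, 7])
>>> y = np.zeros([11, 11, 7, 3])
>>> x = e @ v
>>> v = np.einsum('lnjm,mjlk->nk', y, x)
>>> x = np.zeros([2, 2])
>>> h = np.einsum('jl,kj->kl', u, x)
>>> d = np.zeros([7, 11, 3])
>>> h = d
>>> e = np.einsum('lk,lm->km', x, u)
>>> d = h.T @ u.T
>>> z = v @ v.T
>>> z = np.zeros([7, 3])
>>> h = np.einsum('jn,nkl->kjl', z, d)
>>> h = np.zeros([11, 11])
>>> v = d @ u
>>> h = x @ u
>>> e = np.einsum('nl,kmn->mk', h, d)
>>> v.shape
(3, 11, 7)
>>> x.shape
(2, 2)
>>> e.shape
(11, 3)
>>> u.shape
(2, 7)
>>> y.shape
(11, 11, 7, 3)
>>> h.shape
(2, 7)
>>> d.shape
(3, 11, 2)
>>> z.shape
(7, 3)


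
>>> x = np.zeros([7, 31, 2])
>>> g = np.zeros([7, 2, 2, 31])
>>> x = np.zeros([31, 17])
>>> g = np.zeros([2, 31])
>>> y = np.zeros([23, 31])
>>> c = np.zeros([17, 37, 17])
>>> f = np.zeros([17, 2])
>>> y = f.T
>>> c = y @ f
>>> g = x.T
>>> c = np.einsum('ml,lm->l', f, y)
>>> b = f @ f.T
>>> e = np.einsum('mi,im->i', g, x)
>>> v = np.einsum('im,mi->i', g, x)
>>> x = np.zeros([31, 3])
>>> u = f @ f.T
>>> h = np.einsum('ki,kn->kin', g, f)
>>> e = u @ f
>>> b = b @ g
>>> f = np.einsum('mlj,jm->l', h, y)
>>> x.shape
(31, 3)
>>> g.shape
(17, 31)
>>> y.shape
(2, 17)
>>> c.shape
(2,)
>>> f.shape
(31,)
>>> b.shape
(17, 31)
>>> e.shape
(17, 2)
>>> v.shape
(17,)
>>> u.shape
(17, 17)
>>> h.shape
(17, 31, 2)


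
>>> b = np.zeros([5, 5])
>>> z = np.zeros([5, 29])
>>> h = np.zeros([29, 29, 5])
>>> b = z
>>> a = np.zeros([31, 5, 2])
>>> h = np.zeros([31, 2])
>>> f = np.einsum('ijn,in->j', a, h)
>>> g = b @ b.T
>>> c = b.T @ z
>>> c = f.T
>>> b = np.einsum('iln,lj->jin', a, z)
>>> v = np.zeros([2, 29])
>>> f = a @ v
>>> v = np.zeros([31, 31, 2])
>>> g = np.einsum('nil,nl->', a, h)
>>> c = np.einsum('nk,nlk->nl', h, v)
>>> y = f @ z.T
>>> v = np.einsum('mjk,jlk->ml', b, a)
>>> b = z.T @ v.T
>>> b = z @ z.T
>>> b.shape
(5, 5)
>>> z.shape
(5, 29)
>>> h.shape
(31, 2)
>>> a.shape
(31, 5, 2)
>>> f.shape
(31, 5, 29)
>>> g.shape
()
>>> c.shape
(31, 31)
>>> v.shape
(29, 5)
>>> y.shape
(31, 5, 5)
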